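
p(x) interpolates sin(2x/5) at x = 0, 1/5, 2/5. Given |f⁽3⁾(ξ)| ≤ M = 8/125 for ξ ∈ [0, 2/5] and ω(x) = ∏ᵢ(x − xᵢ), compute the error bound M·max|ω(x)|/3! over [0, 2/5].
8*sqrt(3)/421875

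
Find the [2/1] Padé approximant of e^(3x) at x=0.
(3*x**2/2 + 2*x + 1)/(1 - x)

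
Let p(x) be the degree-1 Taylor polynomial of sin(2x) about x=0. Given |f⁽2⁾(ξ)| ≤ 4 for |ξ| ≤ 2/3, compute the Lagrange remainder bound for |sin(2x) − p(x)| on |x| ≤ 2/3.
8/9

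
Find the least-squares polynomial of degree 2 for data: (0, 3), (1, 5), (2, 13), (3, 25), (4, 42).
20/7 + (3/35)x + (17/7)x²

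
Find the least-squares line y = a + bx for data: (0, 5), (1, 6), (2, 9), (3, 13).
a = 21/5, b = 27/10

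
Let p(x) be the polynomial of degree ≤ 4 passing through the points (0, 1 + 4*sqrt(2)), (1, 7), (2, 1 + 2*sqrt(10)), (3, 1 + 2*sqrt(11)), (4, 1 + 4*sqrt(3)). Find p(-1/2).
-299/16 - 45*sqrt(11)/16 + 35*sqrt(3)/32 + 315*sqrt(2)/32 + 189*sqrt(10)/32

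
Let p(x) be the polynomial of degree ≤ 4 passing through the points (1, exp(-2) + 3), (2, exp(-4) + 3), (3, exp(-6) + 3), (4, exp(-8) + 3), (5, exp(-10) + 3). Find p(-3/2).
(-8580*exp(6) - 5460*exp(2) + 1155 + 10010*exp(4) + 384*exp(10) + 3003*exp(8))*exp(-10)/128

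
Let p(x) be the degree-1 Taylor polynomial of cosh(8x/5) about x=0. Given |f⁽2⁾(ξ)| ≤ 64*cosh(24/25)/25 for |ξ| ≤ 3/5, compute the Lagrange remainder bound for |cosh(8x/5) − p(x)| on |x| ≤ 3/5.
288*cosh(24/25)/625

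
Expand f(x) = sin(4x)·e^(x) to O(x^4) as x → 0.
4*x + 4*x**2 - 26*x**3/3 + O(x**4)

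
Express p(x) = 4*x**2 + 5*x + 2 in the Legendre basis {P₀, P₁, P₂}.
(10/3)P₀ + (5)P₁ + (8/3)P₂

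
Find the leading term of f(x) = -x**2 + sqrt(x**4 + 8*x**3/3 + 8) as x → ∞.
4*x/3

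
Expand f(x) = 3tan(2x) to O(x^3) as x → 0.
6*x + O(x**3)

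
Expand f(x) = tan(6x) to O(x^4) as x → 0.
6*x + 72*x**3 + O(x**4)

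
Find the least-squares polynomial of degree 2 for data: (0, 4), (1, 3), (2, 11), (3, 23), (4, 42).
129/35 + (-104/35)x + (22/7)x²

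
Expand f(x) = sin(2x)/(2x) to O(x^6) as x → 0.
1 - 2*x**2/3 + 2*x**4/15 + O(x**6)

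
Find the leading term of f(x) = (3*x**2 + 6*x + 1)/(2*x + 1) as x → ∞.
3*x/2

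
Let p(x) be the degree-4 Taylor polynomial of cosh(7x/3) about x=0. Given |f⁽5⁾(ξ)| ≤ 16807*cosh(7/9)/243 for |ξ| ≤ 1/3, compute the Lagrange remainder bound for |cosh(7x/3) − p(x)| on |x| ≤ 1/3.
16807*cosh(7/9)/7085880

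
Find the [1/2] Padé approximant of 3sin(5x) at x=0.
15*x/(25*x**2/6 + 1)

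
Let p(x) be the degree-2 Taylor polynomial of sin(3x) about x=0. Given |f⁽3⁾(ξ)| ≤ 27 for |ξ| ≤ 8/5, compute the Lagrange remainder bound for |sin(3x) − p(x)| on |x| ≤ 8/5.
2304/125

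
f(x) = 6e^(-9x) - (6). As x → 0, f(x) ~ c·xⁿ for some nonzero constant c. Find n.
1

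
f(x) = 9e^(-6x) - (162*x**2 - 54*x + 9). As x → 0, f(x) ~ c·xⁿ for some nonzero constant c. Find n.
3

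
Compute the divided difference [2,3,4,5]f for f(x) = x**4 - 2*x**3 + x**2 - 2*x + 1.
12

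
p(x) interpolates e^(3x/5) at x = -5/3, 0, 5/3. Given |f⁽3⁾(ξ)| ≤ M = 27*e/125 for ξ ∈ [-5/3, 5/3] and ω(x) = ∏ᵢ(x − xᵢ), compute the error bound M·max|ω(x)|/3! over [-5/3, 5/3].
sqrt(3)*e/27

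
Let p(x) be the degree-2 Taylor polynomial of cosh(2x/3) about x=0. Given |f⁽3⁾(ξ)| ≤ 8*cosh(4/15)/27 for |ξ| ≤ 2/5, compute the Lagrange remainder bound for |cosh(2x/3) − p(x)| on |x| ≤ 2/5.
32*cosh(4/15)/10125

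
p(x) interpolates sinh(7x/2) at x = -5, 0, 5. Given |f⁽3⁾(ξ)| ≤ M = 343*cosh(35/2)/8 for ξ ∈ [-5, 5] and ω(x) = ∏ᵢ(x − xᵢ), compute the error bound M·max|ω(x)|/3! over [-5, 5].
42875*sqrt(3)*cosh(35/2)/216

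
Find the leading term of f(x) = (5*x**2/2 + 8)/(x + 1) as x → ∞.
5*x/2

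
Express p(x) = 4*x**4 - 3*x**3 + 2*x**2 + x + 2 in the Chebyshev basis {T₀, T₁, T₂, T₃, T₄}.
(9/2)T₀ + (-5/4)T₁ + (3)T₂ + (-3/4)T₃ + (1/2)T₄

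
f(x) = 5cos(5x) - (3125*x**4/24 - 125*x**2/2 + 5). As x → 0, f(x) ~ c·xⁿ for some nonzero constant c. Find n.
6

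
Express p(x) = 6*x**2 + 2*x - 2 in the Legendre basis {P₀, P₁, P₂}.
(2)P₁ + (4)P₂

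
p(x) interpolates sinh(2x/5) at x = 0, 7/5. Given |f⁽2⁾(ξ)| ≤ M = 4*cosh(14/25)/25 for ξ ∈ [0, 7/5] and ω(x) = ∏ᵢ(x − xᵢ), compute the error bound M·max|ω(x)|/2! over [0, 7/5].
49*cosh(14/25)/1250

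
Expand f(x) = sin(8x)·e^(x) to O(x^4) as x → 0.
8*x + 8*x**2 - 244*x**3/3 + O(x**4)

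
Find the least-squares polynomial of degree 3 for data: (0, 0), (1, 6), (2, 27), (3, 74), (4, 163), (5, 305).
-5/126 + (2693/756)x + (17/36)x² + (119/54)x³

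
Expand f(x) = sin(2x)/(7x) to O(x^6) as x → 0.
2/7 - 4*x**2/21 + 4*x**4/105 + O(x**6)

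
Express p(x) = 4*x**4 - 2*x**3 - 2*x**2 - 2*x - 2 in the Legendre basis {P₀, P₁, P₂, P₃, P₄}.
(-28/15)P₀ + (-16/5)P₁ + (20/21)P₂ + (-4/5)P₃ + (32/35)P₄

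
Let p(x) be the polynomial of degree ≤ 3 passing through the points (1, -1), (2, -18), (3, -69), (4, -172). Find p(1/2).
3/8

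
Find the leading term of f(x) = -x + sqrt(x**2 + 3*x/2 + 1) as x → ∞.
3/4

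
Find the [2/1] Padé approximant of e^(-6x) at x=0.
(6*x**2 - 4*x + 1)/(2*x + 1)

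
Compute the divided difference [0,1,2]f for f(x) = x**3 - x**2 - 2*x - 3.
2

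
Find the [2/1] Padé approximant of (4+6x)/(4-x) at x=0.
(3*x/2 + 1)/(1 - x/4)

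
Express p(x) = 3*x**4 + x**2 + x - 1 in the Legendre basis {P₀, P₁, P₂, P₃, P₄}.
(-1/15)P₀ + P₁ + (50/21)P₂ + (24/35)P₄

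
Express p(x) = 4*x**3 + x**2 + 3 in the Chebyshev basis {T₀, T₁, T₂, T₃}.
(7/2)T₀ + (3)T₁ + (1/2)T₂ + T₃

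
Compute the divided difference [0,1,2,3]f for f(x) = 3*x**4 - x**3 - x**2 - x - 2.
17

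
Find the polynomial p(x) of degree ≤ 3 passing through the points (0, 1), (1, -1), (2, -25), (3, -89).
-3*x**3 - 2*x**2 + 3*x + 1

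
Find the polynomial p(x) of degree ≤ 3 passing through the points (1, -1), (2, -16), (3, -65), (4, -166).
-3*x**3 + x**2 + 3*x - 2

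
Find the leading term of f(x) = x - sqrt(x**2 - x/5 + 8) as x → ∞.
1/10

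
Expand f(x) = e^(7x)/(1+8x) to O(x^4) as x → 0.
1 - x + 65*x**2/2 - 1217*x**3/6 + O(x**4)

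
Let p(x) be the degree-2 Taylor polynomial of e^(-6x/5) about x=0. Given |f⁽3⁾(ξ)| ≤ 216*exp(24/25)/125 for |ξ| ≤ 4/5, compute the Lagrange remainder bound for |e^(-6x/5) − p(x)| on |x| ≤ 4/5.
2304*exp(24/25)/15625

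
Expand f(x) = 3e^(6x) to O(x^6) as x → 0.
3 + 18*x + 54*x**2 + 108*x**3 + 162*x**4 + 972*x**5/5 + O(x**6)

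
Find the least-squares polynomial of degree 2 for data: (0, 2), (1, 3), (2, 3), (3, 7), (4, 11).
78/35 + (-23/35)x + (5/7)x²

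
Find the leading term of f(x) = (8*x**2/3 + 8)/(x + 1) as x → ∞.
8*x/3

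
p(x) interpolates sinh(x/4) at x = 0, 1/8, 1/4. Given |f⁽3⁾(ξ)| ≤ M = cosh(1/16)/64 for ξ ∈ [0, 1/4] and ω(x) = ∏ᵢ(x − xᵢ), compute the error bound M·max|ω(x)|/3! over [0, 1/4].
sqrt(3)*cosh(1/16)/884736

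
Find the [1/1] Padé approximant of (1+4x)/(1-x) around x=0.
(4*x + 1)/(1 - x)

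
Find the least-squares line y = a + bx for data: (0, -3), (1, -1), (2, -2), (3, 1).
a = -29/10, b = 11/10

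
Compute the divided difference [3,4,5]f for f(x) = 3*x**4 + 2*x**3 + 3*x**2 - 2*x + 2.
318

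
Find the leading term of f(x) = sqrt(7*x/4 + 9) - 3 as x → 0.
7*x/24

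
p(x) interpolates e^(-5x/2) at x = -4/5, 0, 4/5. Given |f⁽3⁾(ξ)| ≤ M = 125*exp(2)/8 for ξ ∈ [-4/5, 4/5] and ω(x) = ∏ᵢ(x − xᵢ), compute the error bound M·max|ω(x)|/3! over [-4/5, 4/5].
8*sqrt(3)*exp(2)/27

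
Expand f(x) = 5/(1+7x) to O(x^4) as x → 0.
5 - 35*x + 245*x**2 - 1715*x**3 + O(x**4)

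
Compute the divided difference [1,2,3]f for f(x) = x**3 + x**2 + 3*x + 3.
7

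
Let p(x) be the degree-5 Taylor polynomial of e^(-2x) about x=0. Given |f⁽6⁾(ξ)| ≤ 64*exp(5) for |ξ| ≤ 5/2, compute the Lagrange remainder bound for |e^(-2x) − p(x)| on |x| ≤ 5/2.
3125*exp(5)/144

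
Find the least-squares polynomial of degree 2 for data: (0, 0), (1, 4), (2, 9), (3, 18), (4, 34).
3/5 + (1/5)x + (2)x²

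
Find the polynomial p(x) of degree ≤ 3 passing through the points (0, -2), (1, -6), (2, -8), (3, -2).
x**3 - 2*x**2 - 3*x - 2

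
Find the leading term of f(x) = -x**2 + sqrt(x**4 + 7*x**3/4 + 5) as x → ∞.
7*x/8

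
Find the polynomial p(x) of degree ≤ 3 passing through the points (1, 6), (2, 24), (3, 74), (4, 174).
3*x**3 - 2*x**2 + 3*x + 2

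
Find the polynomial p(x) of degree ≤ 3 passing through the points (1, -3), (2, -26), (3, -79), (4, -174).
-2*x**3 - 3*x**2 + 2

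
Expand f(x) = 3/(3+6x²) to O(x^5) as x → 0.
1 - 2*x**2 + 4*x**4 + O(x**5)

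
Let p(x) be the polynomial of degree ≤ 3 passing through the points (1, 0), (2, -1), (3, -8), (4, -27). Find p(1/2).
1/8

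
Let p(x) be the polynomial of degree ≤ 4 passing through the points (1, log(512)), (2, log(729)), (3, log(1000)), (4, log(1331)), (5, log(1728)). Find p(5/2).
log(450*11**(17/32)*34131178545954932235330961958706748411485899060424632882402594869677778242490680490328064**(1/128)*5**(7/64)/11)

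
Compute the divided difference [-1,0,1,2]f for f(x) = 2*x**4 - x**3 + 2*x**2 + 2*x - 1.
3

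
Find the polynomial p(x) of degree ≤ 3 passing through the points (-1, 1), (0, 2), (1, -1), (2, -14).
-x**3 - 2*x**2 + 2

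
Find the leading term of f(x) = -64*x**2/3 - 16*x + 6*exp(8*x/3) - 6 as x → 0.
512*x**3/27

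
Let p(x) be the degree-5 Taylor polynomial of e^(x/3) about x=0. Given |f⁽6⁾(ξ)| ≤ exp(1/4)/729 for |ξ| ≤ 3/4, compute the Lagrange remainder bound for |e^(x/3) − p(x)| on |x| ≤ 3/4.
exp(1/4)/2949120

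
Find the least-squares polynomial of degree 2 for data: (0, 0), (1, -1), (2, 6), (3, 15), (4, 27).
-3/5 - x + (2)x²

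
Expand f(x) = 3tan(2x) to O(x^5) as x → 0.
6*x + 8*x**3 + O(x**5)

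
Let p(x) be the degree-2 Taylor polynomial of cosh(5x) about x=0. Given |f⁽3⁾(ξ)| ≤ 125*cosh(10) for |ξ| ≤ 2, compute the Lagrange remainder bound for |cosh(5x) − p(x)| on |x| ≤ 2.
500*cosh(10)/3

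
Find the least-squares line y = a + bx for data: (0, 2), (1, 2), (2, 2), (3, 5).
a = 7/5, b = 9/10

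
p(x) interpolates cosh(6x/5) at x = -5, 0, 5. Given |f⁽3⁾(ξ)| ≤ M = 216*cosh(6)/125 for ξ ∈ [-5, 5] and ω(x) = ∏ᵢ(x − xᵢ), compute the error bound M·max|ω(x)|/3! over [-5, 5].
8*sqrt(3)*cosh(6)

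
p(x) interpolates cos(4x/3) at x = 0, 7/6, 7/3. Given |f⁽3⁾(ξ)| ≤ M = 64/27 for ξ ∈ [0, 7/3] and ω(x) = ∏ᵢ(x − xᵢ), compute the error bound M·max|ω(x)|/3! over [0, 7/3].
2744*sqrt(3)/19683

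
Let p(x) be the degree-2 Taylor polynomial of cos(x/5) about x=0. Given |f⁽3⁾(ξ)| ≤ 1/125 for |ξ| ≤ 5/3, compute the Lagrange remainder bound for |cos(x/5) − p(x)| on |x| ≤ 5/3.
1/162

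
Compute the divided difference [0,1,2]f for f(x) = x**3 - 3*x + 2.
3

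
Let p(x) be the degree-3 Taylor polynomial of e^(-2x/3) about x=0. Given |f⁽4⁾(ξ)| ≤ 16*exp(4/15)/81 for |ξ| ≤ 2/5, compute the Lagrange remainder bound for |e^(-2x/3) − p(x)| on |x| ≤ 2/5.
32*exp(4/15)/151875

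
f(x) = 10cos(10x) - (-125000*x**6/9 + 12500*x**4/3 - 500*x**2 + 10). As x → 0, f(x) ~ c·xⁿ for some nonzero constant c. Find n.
8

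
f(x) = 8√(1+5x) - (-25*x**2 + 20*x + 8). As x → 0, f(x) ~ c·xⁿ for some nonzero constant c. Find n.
3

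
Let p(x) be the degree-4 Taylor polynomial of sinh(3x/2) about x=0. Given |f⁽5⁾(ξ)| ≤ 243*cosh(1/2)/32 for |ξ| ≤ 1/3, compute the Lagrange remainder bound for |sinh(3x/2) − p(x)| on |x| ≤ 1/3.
cosh(1/2)/3840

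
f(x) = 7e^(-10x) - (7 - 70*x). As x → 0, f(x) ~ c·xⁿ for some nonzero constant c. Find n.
2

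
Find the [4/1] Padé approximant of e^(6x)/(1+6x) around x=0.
(318*x**4/5 + 168*x**3/5 + 18*x**2 + 88*x/15 + 1)/(88*x/15 + 1)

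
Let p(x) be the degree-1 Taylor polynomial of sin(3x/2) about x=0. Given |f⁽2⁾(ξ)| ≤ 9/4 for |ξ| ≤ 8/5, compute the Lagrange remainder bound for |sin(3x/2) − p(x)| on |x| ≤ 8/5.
72/25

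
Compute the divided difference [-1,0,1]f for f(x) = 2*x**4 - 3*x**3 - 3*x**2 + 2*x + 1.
-1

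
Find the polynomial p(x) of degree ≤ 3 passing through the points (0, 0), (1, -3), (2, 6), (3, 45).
3*x**3 - 3*x**2 - 3*x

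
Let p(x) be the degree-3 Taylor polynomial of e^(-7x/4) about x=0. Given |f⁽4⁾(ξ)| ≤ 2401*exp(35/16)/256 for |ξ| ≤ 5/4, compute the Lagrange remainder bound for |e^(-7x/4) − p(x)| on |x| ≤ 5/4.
1500625*exp(35/16)/1572864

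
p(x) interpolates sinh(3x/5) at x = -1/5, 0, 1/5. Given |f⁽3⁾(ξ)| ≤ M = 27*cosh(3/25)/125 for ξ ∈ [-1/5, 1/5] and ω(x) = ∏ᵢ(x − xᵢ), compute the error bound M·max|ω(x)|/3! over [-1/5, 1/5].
sqrt(3)*cosh(3/25)/15625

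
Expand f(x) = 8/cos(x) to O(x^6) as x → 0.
8 + 4*x**2 + 5*x**4/3 + O(x**6)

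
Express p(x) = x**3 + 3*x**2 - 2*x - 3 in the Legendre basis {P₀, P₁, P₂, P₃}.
(-2)P₀ + (-7/5)P₁ + (2)P₂ + (2/5)P₃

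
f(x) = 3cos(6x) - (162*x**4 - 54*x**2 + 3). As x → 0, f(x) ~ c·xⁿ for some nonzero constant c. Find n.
6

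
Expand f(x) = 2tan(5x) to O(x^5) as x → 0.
10*x + 250*x**3/3 + O(x**5)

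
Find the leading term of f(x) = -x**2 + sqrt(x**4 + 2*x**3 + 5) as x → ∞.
x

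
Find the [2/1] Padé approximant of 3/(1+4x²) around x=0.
3 - 12*x**2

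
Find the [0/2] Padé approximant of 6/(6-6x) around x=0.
1/(1 - x)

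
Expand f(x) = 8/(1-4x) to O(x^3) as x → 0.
8 + 32*x + 128*x**2 + O(x**3)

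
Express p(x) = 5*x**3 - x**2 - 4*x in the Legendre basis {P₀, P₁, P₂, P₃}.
(-1/3)P₀ - P₁ + (-2/3)P₂ + (2)P₃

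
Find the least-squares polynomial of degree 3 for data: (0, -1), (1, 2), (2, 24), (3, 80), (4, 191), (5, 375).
-8/7 + (7/6)x + (-17/28)x² + (37/12)x³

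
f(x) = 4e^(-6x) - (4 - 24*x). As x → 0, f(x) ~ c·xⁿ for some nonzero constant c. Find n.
2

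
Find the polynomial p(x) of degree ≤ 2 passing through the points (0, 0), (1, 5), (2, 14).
2*x**2 + 3*x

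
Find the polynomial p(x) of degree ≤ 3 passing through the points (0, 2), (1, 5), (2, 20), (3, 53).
x**3 + 3*x**2 - x + 2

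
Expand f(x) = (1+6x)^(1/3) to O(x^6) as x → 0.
1 + 2*x - 4*x**2 + 40*x**3/3 - 160*x**4/3 + 704*x**5/3 + O(x**6)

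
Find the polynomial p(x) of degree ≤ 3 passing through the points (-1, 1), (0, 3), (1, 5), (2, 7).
2*x + 3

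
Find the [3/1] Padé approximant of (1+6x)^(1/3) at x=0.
(-8*x**3/3 + 4*x**2 + 6*x + 1)/(4*x + 1)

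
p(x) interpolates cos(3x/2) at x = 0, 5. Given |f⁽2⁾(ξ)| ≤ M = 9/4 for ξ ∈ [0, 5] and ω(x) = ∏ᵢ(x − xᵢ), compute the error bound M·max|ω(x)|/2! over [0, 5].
225/32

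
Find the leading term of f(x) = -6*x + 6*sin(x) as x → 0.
-x**3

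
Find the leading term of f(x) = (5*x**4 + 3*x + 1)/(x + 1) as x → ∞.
5*x**3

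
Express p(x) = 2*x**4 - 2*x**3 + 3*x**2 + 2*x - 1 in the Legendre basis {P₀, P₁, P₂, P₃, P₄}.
(2/5)P₀ + (4/5)P₁ + (22/7)P₂ + (-4/5)P₃ + (16/35)P₄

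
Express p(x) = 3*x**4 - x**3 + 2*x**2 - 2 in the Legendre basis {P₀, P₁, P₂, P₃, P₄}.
(-11/15)P₀ + (-3/5)P₁ + (64/21)P₂ + (-2/5)P₃ + (24/35)P₄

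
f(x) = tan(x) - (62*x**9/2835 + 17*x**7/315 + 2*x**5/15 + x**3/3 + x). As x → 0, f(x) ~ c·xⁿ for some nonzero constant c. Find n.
11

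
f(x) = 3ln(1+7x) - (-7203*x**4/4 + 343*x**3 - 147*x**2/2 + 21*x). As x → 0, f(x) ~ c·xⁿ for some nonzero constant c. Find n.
5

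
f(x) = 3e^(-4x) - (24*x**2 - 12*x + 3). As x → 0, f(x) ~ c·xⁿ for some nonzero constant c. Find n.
3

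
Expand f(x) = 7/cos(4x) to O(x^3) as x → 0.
7 + 56*x**2 + O(x**3)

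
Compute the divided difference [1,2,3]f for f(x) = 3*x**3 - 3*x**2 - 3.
15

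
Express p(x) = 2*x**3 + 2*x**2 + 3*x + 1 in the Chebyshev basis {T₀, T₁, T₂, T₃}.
(2)T₀ + (9/2)T₁ + T₂ + (1/2)T₃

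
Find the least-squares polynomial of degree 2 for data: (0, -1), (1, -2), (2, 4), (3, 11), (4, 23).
-47/35 + (-113/70)x + (27/14)x²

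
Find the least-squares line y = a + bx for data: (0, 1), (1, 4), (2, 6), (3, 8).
a = 13/10, b = 23/10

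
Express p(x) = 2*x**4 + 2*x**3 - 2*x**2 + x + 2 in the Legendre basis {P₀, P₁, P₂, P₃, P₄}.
(26/15)P₀ + (11/5)P₁ + (-4/21)P₂ + (4/5)P₃ + (16/35)P₄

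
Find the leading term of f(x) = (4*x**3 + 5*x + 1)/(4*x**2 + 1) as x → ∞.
x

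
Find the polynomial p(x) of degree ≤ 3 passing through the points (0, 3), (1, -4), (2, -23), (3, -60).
-x**3 - 3*x**2 - 3*x + 3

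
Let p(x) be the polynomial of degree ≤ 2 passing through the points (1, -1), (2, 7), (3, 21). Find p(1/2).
-11/4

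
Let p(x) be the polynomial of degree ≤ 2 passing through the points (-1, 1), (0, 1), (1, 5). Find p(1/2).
5/2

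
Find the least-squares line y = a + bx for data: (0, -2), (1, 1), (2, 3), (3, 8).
a = -23/10, b = 16/5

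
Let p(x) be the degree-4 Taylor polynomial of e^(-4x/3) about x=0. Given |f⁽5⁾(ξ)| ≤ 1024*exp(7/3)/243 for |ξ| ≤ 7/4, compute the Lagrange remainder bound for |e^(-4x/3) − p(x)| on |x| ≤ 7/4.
16807*exp(7/3)/29160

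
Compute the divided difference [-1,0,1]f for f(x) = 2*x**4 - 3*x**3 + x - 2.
2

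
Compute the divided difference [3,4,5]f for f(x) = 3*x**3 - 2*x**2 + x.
34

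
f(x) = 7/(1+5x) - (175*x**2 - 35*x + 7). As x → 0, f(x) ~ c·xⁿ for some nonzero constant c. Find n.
3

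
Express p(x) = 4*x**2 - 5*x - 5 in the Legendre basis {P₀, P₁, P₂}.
(-11/3)P₀ + (-5)P₁ + (8/3)P₂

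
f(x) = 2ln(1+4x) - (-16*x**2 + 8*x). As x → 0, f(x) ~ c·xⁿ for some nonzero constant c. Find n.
3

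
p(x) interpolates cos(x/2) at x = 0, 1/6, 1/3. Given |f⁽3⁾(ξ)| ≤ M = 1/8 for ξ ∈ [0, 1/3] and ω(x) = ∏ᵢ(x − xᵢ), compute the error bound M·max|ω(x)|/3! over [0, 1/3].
sqrt(3)/46656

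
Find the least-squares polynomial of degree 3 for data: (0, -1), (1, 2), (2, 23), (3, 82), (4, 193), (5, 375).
-58/63 + (-253/189)x + (275/252)x² + (307/108)x³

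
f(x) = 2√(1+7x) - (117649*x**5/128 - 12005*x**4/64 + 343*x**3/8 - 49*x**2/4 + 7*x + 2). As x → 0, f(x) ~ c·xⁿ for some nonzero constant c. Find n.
6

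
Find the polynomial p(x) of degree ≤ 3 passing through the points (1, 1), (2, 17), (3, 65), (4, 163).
3*x**3 - 2*x**2 + x - 1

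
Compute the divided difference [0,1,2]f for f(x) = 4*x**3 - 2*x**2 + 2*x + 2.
10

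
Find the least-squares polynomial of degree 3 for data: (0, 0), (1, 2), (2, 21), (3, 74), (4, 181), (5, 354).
17/126 + (-1247/756)x + (47/126)x² + (305/108)x³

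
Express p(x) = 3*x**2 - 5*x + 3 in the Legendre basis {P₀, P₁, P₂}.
(4)P₀ + (-5)P₁ + (2)P₂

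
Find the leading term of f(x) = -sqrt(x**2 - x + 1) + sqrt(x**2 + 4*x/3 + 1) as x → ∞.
7/6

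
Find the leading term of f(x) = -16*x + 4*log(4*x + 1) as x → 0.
-32*x**2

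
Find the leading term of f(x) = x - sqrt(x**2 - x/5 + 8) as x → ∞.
1/10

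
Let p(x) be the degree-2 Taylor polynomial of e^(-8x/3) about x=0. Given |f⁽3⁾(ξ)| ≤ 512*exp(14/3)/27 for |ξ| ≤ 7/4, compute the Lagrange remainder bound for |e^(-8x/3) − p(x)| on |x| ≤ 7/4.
1372*exp(14/3)/81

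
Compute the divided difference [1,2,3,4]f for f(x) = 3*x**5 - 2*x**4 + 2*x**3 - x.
177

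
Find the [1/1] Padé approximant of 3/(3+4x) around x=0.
1/(4*x/3 + 1)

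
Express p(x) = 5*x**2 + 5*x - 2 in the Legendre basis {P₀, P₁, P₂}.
(-1/3)P₀ + (5)P₁ + (10/3)P₂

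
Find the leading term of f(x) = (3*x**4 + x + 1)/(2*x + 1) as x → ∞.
3*x**3/2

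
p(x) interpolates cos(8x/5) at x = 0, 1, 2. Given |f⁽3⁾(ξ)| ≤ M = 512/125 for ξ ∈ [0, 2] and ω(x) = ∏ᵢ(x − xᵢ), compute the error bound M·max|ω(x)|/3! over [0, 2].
512*sqrt(3)/3375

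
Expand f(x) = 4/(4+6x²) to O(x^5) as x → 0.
1 - 3*x**2/2 + 9*x**4/4 + O(x**5)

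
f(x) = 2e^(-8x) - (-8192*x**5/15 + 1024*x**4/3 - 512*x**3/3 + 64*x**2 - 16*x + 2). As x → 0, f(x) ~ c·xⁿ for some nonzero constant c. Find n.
6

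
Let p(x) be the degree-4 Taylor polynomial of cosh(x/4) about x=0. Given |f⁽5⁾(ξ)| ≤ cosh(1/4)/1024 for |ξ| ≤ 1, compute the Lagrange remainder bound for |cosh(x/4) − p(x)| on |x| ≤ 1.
cosh(1/4)/122880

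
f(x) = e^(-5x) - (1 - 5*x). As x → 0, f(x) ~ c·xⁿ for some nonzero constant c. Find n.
2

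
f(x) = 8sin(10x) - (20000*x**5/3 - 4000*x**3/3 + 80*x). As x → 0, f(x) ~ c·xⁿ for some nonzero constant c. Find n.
7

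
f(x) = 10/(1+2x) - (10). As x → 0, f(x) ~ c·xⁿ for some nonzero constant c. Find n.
1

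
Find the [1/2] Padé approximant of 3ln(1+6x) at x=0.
18*x/(-3*x**2 + 3*x + 1)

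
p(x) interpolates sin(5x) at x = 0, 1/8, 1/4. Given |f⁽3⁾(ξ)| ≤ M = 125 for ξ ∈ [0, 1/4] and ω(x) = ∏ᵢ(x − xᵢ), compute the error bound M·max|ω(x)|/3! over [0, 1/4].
125*sqrt(3)/13824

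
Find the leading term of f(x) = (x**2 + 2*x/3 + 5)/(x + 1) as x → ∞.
x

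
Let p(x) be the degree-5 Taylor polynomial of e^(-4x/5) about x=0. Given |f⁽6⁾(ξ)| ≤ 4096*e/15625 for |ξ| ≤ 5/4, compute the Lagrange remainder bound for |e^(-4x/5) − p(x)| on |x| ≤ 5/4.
e/720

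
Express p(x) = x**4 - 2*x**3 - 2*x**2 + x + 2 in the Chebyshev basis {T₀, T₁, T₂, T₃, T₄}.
(11/8)T₀ + (-1/2)T₁ + (-1/2)T₂ + (-1/2)T₃ + (1/8)T₄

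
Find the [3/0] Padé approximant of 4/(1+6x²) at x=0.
4 - 24*x**2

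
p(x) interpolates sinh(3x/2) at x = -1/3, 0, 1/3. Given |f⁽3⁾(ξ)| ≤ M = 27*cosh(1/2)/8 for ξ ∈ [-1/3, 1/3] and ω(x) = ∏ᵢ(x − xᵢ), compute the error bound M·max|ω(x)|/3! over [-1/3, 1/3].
sqrt(3)*cosh(1/2)/216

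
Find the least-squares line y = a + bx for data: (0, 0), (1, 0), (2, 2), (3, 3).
a = -2/5, b = 11/10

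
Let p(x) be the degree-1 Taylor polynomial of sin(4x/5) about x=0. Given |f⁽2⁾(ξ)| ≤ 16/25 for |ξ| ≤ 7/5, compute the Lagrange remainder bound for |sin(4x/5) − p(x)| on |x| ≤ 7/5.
392/625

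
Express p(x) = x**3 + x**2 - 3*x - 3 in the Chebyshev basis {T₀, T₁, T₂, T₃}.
(-5/2)T₀ + (-9/4)T₁ + (1/2)T₂ + (1/4)T₃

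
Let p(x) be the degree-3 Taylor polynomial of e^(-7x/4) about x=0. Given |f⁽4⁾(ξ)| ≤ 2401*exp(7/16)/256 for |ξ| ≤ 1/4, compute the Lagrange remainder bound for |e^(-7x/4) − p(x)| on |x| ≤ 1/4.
2401*exp(7/16)/1572864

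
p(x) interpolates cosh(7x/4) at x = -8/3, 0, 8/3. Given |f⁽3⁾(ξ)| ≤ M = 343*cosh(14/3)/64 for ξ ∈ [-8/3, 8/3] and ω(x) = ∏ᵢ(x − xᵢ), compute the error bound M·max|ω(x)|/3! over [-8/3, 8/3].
2744*sqrt(3)*cosh(14/3)/729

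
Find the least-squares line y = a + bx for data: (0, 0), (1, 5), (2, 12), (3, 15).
a = 1/5, b = 26/5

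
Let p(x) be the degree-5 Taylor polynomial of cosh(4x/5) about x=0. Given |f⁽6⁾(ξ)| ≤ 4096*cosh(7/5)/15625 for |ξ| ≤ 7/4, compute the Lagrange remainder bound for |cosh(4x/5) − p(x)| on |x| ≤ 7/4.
117649*cosh(7/5)/11250000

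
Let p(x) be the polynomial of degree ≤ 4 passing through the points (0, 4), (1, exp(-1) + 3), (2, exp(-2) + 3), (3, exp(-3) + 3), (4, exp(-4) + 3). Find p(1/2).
(-70*exp(2) - 5 + 28*e + 140*exp(3) + 419*exp(4))*exp(-4)/128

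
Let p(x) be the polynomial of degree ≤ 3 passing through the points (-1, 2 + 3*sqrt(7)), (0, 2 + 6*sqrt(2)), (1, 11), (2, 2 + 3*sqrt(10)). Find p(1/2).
-3*sqrt(10)/16 - 3*sqrt(7)/16 + 27*sqrt(2)/8 + 113/16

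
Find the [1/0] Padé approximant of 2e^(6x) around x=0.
12*x + 2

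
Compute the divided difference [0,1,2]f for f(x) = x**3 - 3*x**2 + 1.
0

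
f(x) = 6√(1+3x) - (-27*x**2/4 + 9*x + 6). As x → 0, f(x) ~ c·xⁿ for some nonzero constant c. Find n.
3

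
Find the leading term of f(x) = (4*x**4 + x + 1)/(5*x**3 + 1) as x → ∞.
4*x/5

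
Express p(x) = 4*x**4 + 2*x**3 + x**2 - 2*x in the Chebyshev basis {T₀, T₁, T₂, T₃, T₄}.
(2)T₀ + (-1/2)T₁ + (5/2)T₂ + (1/2)T₃ + (1/2)T₄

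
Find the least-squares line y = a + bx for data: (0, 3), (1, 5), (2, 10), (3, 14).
a = 23/10, b = 19/5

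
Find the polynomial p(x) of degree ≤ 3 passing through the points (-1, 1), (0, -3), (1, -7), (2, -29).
-3*x**3 - x - 3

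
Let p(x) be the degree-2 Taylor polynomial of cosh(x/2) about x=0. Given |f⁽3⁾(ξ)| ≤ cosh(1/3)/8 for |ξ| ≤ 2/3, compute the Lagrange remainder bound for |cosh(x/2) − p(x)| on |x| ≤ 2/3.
cosh(1/3)/162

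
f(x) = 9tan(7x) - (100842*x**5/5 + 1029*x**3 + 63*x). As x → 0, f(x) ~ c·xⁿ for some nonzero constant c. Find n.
7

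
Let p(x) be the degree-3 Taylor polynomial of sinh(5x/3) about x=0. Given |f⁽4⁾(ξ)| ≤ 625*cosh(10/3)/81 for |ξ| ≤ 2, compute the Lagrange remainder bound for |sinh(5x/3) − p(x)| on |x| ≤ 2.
1250*cosh(10/3)/243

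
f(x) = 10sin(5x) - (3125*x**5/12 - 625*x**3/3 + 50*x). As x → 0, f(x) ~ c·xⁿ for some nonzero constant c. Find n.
7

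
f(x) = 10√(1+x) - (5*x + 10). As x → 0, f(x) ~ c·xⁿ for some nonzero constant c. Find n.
2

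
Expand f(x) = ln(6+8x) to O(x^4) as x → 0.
log(6) + 4*x/3 - 8*x**2/9 + 64*x**3/81 + O(x**4)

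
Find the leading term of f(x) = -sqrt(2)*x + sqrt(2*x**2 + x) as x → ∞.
sqrt(2)/4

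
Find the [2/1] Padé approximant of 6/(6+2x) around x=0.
1/(x/3 + 1)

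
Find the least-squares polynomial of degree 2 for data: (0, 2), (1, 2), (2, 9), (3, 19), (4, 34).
12/7 + (-93/70)x + (33/14)x²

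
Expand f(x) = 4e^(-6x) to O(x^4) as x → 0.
4 - 24*x + 72*x**2 - 144*x**3 + O(x**4)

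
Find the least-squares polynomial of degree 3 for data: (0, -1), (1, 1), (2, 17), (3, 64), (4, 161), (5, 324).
-62/63 + (169/189)x + (-467/252)x² + (317/108)x³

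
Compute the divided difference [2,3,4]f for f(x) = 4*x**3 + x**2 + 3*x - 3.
37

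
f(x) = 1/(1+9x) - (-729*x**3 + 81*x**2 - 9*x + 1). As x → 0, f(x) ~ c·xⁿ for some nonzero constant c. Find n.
4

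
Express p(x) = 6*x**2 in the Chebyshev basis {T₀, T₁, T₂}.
(3)T₀ + (3)T₂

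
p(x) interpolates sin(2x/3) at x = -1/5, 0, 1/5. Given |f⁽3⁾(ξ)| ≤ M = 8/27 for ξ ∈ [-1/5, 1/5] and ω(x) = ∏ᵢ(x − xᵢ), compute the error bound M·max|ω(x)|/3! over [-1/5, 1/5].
8*sqrt(3)/91125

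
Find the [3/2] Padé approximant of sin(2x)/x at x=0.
(2 - 14*x**2/15)/(x**2/5 + 1)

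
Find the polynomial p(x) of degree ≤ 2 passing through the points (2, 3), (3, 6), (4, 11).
x**2 - 2*x + 3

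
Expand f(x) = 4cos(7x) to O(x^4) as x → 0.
4 - 98*x**2 + O(x**4)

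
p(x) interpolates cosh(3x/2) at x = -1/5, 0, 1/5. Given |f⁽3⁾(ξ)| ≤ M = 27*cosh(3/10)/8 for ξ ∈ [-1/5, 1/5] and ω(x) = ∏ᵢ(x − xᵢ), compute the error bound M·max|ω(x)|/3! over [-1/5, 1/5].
sqrt(3)*cosh(3/10)/1000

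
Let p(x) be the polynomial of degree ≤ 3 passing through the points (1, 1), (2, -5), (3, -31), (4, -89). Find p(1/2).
1/4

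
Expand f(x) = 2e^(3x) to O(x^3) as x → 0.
2 + 6*x + 9*x**2 + O(x**3)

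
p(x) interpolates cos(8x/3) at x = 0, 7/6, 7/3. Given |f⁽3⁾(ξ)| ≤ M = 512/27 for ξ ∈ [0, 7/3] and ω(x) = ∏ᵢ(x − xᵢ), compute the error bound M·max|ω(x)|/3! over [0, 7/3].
21952*sqrt(3)/19683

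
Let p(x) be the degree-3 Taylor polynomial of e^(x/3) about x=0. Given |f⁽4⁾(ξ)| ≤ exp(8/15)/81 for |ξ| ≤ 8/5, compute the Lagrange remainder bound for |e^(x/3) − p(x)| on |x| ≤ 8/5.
512*exp(8/15)/151875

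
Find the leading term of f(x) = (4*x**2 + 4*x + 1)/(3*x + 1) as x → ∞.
4*x/3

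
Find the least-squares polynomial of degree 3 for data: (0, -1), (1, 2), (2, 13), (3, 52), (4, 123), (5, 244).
-17/21 + (34/63)x + (-25/42)x² + (37/18)x³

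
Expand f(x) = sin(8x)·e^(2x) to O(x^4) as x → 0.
8*x + 16*x**2 - 208*x**3/3 + O(x**4)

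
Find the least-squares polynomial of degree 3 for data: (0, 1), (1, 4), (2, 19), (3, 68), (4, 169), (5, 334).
85/63 + (-17/189)x + (-151/126)x² + (157/54)x³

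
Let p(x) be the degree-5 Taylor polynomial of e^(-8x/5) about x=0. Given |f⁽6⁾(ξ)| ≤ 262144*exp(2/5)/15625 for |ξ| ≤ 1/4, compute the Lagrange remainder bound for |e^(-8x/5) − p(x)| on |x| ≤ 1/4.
4*exp(2/5)/703125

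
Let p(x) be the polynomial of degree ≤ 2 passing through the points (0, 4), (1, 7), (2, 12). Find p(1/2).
21/4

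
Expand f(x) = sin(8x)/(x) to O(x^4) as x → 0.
8 - 256*x**2/3 + O(x**4)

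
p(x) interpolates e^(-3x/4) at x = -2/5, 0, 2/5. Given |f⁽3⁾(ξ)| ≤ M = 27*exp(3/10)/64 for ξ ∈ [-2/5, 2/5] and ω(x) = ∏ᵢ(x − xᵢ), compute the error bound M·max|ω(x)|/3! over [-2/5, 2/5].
sqrt(3)*exp(3/10)/1000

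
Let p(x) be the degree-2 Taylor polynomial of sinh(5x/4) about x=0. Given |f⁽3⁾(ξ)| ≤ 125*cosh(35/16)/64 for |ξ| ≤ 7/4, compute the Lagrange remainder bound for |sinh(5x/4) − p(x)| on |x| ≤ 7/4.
42875*cosh(35/16)/24576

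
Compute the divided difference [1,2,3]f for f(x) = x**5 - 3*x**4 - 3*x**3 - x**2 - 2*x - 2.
-4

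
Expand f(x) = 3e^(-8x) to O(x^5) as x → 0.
3 - 24*x + 96*x**2 - 256*x**3 + 512*x**4 + O(x**5)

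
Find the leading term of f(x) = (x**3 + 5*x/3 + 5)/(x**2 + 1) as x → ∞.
x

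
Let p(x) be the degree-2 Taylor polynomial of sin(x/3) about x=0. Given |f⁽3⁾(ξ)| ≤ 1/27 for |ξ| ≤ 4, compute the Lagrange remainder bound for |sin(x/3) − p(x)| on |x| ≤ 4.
32/81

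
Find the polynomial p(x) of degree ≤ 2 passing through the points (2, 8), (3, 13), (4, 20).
x**2 + 4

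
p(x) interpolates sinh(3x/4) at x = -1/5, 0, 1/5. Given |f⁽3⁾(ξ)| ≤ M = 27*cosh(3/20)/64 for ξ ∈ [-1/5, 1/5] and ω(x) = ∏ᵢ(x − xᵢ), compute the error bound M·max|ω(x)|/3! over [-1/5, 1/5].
sqrt(3)*cosh(3/20)/8000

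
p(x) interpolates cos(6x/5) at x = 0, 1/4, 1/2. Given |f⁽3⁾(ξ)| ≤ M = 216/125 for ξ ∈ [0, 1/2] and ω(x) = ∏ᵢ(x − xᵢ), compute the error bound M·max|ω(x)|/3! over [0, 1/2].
sqrt(3)/1000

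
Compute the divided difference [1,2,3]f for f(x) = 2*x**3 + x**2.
13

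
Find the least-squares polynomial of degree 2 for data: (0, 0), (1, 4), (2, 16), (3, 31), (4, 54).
-1/7 + (25/14)x + (41/14)x²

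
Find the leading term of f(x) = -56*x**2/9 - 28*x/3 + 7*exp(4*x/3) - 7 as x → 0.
224*x**3/81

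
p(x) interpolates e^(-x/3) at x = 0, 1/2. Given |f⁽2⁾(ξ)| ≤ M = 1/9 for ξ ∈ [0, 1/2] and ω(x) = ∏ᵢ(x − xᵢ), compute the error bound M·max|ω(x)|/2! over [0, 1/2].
1/288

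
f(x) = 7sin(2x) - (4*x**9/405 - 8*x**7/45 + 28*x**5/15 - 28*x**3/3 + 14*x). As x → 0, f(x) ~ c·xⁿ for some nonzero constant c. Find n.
11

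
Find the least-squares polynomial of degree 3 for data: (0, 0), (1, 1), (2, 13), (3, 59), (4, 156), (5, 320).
17/63 + (-311/378)x + (-85/36)x² + (331/108)x³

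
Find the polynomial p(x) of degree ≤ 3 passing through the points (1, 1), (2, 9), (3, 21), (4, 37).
2*x**2 + 2*x - 3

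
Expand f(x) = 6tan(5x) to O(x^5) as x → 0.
30*x + 250*x**3 + O(x**5)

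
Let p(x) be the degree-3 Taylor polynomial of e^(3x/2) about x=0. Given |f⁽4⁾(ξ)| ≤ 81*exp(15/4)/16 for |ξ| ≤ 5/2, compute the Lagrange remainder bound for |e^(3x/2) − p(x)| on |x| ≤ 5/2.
16875*exp(15/4)/2048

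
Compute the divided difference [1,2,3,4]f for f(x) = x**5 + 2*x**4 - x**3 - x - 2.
84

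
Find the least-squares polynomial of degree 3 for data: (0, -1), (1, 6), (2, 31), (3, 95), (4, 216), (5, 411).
-107/126 + (2147/756)x + (113/252)x² + (167/54)x³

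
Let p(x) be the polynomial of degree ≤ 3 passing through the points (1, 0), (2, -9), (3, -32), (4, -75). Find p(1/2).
9/8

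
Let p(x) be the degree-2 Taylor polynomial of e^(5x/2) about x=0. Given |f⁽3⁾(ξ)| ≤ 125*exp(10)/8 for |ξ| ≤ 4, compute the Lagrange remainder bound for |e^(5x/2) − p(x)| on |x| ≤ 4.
500*exp(10)/3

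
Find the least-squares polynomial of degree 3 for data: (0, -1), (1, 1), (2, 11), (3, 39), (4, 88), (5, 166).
-37/42 + (-323/252)x + (139/84)x² + (19/18)x³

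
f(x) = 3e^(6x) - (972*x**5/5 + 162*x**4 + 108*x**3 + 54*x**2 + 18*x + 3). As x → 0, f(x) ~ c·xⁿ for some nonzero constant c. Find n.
6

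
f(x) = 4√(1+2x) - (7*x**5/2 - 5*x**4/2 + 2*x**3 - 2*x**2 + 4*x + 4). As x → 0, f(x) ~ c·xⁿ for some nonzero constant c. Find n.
6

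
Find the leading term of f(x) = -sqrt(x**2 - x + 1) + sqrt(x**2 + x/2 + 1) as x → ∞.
3/4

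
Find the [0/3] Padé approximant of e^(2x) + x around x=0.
1/(-49*x**3/3 + 7*x**2 - 3*x + 1)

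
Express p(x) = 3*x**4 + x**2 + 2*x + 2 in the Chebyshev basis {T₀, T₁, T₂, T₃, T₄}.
(29/8)T₀ + (2)T₁ + (2)T₂ + (3/8)T₄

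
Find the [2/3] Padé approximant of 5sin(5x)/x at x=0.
(25 - 875*x**2/12)/(5*x**2/4 + 1)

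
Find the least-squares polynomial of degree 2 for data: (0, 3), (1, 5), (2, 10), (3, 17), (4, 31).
116/35 + (-22/35)x + (13/7)x²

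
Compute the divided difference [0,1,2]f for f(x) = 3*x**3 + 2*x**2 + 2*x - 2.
11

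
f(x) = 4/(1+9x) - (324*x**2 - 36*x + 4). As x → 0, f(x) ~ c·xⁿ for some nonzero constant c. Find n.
3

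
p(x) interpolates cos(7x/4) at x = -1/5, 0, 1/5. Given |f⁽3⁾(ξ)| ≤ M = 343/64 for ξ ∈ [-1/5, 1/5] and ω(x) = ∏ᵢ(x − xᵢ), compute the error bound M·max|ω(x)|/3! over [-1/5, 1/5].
343*sqrt(3)/216000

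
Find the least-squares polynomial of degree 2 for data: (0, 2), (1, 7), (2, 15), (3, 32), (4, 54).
82/35 + (43/70)x + (43/14)x²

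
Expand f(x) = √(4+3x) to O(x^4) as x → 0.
2 + 3*x/4 - 9*x**2/64 + 27*x**3/512 + O(x**4)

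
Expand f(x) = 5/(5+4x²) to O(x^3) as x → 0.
1 - 4*x**2/5 + O(x**3)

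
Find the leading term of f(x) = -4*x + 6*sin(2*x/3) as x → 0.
-8*x**3/27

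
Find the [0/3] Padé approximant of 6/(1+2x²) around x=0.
6/(2*x**2 + 1)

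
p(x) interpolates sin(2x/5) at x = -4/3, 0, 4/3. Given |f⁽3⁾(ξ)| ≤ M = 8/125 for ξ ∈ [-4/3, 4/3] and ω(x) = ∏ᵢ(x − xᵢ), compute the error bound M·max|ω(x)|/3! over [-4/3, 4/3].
512*sqrt(3)/91125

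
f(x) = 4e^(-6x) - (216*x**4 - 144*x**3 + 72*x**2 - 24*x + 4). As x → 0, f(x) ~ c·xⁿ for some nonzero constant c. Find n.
5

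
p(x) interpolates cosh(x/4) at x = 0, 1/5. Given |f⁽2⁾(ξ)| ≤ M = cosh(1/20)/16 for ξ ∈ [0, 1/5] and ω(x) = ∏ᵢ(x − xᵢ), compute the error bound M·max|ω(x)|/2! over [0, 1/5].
cosh(1/20)/3200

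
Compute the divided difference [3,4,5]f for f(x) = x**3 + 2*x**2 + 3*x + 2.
14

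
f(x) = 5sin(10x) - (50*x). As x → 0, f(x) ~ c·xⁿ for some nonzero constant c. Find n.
3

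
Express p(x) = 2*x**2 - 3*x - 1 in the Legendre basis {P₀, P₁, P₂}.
(-1/3)P₀ + (-3)P₁ + (4/3)P₂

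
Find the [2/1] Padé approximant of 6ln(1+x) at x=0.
x*(x + 6)/(2*x/3 + 1)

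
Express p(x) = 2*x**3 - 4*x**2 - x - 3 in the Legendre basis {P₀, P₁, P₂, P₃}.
(-13/3)P₀ + (1/5)P₁ + (-8/3)P₂ + (4/5)P₃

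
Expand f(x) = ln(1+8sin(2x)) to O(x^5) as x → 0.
16*x - 128*x**2 + 4064*x**3/3 - 48640*x**4/3 + O(x**5)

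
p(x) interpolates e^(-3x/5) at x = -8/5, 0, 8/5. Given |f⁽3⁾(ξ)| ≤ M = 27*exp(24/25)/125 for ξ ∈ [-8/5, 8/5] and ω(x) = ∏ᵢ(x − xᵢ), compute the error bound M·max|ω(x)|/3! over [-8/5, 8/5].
512*sqrt(3)*exp(24/25)/15625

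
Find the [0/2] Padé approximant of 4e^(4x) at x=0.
4/(8*x**2 - 4*x + 1)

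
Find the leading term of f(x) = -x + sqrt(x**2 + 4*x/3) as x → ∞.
2/3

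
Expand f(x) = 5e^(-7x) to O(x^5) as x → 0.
5 - 35*x + 245*x**2/2 - 1715*x**3/6 + 12005*x**4/24 + O(x**5)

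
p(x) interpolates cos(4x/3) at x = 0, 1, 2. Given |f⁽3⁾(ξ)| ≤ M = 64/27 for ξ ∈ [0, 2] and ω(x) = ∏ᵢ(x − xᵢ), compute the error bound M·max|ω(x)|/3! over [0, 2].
64*sqrt(3)/729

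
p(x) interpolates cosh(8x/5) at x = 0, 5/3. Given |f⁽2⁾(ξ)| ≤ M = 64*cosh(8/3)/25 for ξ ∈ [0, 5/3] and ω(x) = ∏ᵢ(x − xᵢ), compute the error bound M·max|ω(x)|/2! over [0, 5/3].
8*cosh(8/3)/9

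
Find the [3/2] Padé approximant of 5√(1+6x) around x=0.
(135*x**3/4 + 405*x**2/4 + 45*x + 5)/(27*x**2/4 + 6*x + 1)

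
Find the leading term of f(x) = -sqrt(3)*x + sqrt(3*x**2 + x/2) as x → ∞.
sqrt(3)/12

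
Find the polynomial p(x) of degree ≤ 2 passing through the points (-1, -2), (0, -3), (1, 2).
3*x**2 + 2*x - 3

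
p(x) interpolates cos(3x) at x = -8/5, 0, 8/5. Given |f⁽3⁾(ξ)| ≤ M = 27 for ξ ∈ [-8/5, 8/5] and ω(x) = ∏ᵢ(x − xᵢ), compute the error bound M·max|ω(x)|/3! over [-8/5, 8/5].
512*sqrt(3)/125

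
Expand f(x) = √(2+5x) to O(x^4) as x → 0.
sqrt(2) + 5*sqrt(2)*x/4 - 25*sqrt(2)*x**2/32 + 125*sqrt(2)*x**3/128 + O(x**4)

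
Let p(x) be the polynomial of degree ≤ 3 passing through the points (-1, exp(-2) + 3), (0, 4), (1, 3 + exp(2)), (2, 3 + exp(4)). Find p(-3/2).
((-5*exp(4) + 13 + 21*exp(2))*exp(2) + 35)*exp(-2)/16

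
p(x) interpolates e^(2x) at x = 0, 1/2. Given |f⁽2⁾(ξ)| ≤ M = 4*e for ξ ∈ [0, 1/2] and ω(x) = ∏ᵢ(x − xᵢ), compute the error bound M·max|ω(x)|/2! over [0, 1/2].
e/8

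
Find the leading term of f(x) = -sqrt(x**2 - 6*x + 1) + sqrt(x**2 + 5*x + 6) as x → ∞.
11/2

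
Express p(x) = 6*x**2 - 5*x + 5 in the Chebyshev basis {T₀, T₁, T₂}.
(8)T₀ + (-5)T₁ + (3)T₂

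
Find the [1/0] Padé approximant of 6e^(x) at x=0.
6*x + 6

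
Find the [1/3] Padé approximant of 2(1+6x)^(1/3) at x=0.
(10*x + 2)/(8*x**3/3 - 2*x**2 + 3*x + 1)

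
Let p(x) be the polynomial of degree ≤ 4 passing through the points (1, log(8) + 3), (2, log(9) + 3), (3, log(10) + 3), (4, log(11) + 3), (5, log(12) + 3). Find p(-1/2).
log(429496729600000000000000000000000*11**(31/32)*2**(25/128)*3**(19/128)*5**(13/64)/1259146754955705275366853393770193) + 3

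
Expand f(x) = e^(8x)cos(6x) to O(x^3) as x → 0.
1 + 8*x + 14*x**2 + O(x**3)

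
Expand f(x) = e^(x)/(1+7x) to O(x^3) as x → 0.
1 - 6*x + 85*x**2/2 + O(x**3)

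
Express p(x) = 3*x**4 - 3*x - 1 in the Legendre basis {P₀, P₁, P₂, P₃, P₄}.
(-2/5)P₀ + (-3)P₁ + (12/7)P₂ + (24/35)P₄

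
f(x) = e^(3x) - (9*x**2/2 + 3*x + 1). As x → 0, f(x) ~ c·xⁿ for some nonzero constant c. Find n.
3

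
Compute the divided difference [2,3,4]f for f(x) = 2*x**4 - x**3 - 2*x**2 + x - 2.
99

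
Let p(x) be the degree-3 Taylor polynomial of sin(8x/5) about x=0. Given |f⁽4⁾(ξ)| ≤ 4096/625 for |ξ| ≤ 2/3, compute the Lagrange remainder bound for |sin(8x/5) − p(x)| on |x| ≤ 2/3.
8192/151875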